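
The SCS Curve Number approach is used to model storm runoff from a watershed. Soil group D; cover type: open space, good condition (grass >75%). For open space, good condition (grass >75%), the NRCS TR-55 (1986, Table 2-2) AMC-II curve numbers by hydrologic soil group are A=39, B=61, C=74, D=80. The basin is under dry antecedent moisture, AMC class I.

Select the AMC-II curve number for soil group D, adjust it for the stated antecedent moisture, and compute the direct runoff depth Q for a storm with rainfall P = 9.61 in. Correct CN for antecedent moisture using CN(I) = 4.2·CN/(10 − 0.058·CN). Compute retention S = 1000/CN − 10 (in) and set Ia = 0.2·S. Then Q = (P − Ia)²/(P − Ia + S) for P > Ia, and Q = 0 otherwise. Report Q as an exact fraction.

NRCS table: open space, good condition (grass >75%), soil group D → CN(II) = 80
Adjust CN=80 to AMC I: 4.2·80/(10 − 0.058·80) → 336 ÷ (134/25) = 4200/67 ≈ 62.687
S = 1000/(4200/67) − 10 = 125/21 in ≈ 5.952 in
Ia = 0.2·(125/21) = 25/21 in ≈ 1.190 in
P − Ia = 9.610 − 1.190 = 17681/2100 ≈ 8.420 in (> 0, runoff occurs)
Q = (17681/2100)²/((17681/2100) + 125/21) = (312617761/4410000)/(30181/2100) = 312617761/63380100 in ≈ 4.932 in

Q = 312617761/63380100 in ≈ 4.932 in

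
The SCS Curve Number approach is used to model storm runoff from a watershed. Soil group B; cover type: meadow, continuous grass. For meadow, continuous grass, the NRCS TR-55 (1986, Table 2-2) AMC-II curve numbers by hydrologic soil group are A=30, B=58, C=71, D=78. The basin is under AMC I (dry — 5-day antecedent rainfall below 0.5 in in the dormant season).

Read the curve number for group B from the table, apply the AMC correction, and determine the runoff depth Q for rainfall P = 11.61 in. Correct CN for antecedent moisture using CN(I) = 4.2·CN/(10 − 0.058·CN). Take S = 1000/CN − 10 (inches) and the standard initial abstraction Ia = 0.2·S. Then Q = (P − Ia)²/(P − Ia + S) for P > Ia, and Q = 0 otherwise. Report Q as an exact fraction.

NRCS table: meadow, continuous grass, soil group B → CN(II) = 58
CN(I) from CN(II)=58: (4.2·58)/(10 − 0.058·58) = 2900/79 ≈ 36.709
S = 1000/(2900/79) − 10 = 500/29 in ≈ 17.241 in
Ia = 0.2S: 0.2·17.241 = 3.448 in (exactly 100/29)
Since P=11.610 > Ia=3.448: effective rainfall P−Ia = 23669/2900 in
Q = (23669/2900)²/((23669/2900) + 500/29) = (560221561/8410000)/(73669/2900) = 560221561/213640100 in ≈ 2.622 in

Q = 560221561/213640100 in ≈ 2.622 in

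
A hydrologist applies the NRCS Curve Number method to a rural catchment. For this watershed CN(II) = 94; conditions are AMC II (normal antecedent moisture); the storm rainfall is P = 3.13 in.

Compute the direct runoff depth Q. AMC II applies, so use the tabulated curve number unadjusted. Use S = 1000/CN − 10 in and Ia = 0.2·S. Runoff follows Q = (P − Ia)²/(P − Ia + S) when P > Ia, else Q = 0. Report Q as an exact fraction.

AMC II — tabulated CN = 94 applies directly.
Retention S: 1000/CN − 10 with CN=94.000 → S = 30/47 ≈ 0.638 in
Initial abstraction Ia = S/5 = (30/47)/5 = 6/47 ≈ 0.128 in
Since P=3.130 > Ia=0.128: effective rainfall P−Ia = 14111/4700 in
Q: (14111/4700)² ÷ (17111/4700) = 199120321/80421700 in (≈ 2.476 in)

Q = 199120321/80421700 in ≈ 2.476 in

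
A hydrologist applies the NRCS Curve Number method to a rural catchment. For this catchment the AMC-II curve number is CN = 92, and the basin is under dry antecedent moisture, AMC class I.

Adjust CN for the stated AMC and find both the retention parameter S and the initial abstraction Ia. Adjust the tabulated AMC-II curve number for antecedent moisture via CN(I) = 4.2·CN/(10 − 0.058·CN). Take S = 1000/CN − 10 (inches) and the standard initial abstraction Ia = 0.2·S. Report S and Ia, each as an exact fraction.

S = 1000/483 in ≈ 2.070 in; Ia = 200/483 in ≈ 0.414 in

Dry (AMC I): CN(I) = 4.2·92/(10 − 0.058·92) = (1932/5)/(583/125) = 48300/583 ≈ 82.847
S = 1000/(48300/583) − 10 = 1000/483 in ≈ 2.070 in
Initial abstraction Ia = S/5 = (1000/483)/5 = 200/483 ≈ 0.414 in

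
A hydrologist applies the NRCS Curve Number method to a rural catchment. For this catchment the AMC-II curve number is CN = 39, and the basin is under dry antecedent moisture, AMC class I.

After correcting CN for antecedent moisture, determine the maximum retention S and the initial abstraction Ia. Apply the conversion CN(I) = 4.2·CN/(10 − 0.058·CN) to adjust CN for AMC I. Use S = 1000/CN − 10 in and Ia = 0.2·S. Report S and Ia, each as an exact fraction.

Dry (AMC I): CN(I) = 4.2·39/(10 − 0.058·39) = (819/5)/(3869/500) = 81900/3869 ≈ 21.168
S = 1000/(81900/3869) − 10 = 30500/819 in ≈ 37.241 in
Ia = 0.2S: 0.2·37.241 = 7.448 in (exactly 6100/819)

S = 30500/819 in ≈ 37.241 in; Ia = 6100/819 in ≈ 7.448 in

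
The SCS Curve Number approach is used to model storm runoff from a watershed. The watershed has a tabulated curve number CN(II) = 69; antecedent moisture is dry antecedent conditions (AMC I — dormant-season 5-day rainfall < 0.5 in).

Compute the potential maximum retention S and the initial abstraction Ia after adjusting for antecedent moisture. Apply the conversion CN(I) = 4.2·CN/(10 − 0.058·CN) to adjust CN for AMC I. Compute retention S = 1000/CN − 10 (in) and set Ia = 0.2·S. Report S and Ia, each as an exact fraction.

S = 15500/1449 in ≈ 10.697 in; Ia = 3100/1449 in ≈ 2.139 in

CN(I) from CN(II)=69: (4.2·69)/(10 − 0.058·69) = 144900/2999 ≈ 48.316
Retention S: 1000/CN − 10 with CN=48.316 → S = 15500/1449 ≈ 10.697 in
Ia = 0.2S: 0.2·10.697 = 2.139 in (exactly 3100/1449)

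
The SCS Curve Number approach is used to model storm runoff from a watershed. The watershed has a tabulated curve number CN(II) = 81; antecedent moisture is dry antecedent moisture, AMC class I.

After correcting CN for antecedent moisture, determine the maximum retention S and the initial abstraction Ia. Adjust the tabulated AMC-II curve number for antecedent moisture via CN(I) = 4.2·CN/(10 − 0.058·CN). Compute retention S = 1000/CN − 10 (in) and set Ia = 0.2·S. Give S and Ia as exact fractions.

S = 9500/1701 in ≈ 5.585 in; Ia = 1900/1701 in ≈ 1.117 in

CN(I) from CN(II)=81: (4.2·81)/(10 − 0.058·81) = 170100/2651 ≈ 64.164
Max retention: S = 1000/(170100/2651) − 10 = 9500/1701 in (≈ 5.585 in)
Ia = 0.2·(9500/1701) = 1900/1701 in ≈ 1.117 in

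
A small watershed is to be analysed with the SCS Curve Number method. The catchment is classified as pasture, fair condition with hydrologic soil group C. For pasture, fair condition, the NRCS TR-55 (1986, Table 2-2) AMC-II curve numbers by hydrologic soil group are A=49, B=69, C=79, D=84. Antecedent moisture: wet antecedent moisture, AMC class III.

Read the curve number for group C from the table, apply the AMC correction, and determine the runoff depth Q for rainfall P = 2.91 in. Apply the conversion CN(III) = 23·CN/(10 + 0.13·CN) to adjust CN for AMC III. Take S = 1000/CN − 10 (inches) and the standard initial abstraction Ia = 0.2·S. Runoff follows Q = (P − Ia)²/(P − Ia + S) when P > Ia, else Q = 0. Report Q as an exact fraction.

NRCS table: pasture, fair condition, soil group C → CN(II) = 79
Adjust CN=79 to AMC III: 23·79/(10 + 0.13·79) → 1817 ÷ (2027/100) = 181700/2027 ≈ 89.640
Max retention: S = 1000/(181700/2027) − 10 = 2100/1817 in (≈ 1.156 in)
Ia = 0.2·(2100/1817) = 420/1817 in ≈ 0.231 in
P − Ia = 2.910 − 0.231 = 486747/181700 ≈ 2.679 in (> 0, runoff occurs)
Runoff Q = (P−Ia)²/(P−Ia+S) = (2.679)²/(2.679+1.156) = 78974214003/42199643300 ≈ 1.871 in

Q = 78974214003/42199643300 in ≈ 1.871 in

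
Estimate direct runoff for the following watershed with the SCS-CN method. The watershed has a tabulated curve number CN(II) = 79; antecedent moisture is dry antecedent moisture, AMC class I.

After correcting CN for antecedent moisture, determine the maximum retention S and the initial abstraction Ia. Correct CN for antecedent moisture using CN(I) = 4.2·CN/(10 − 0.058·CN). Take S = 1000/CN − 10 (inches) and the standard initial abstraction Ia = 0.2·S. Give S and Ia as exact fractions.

CN(I) from CN(II)=79: (4.2·79)/(10 − 0.058·79) = 7900/129 ≈ 61.240
S = 1000/(7900/129) − 10 = 500/79 in ≈ 6.329 in
Ia = 0.2·(500/79) = 100/79 in ≈ 1.266 in

S = 500/79 in ≈ 6.329 in; Ia = 100/79 in ≈ 1.266 in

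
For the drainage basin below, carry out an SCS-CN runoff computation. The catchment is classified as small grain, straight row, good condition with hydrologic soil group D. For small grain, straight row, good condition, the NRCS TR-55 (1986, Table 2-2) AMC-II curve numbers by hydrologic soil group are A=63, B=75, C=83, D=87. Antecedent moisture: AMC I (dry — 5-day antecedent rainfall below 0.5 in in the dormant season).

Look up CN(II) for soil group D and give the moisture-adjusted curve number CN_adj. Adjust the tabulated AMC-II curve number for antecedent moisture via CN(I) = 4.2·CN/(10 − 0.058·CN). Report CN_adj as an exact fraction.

CN_adj = 182700/2477 ≈ 73.759

NRCS table: small grain, straight row, good condition, soil group D → CN(II) = 87
Adjust CN=87 to AMC I: 4.2·87/(10 − 0.058·87) → (1827/5) ÷ (2477/500) = 182700/2477 ≈ 73.759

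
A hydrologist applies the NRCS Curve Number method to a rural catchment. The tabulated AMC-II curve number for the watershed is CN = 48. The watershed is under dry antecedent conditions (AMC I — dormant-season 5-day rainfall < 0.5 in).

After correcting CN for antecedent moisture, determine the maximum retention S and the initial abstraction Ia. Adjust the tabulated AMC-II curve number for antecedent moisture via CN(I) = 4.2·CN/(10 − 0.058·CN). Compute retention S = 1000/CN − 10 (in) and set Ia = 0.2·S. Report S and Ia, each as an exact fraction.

Adjust CN=48 to AMC I: 4.2·48/(10 − 0.058·48) → (1008/5) ÷ (902/125) = 12600/451 ≈ 27.938
Max retention: S = 1000/(12600/451) − 10 = 1625/63 in (≈ 25.794 in)
Ia = 0.2S: 0.2·25.794 = 5.159 in (exactly 325/63)

S = 1625/63 in ≈ 25.794 in; Ia = 325/63 in ≈ 5.159 in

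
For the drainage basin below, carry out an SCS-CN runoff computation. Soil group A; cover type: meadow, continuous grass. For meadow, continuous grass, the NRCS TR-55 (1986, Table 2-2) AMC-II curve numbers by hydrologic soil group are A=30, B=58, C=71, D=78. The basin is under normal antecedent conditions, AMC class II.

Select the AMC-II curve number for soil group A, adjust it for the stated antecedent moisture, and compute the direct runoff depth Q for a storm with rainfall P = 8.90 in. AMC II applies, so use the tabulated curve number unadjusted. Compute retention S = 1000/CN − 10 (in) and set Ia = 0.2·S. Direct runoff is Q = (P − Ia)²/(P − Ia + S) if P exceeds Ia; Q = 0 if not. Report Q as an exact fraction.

Q = 16129/24810 in ≈ 0.650 in

NRCS table: meadow, continuous grass, soil group A → CN(II) = 30
AMC II — tabulated CN = 30 applies directly.
Max retention: S = 1000/30 − 10 = 70/3 in (≈ 23.333 in)
Initial abstraction Ia = S/5 = (70/3)/5 = 14/3 ≈ 4.667 in
P − Ia = 8.900 − 4.667 = 127/30 ≈ 4.233 in (> 0, runoff occurs)
Runoff Q = (P−Ia)²/(P−Ia+S) = (4.233)²/(4.233+23.333) = 16129/24810 ≈ 0.650 in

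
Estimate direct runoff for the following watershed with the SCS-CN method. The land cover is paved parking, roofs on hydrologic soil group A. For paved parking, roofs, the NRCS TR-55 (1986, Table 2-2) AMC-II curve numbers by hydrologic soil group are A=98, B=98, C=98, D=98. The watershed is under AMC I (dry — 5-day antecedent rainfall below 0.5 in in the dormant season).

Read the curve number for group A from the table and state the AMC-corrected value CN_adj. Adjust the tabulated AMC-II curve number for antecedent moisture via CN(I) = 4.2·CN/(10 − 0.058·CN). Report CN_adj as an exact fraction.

NRCS table: paved parking, roofs, soil group A → CN(II) = 98
CN(I) from CN(II)=98: (4.2·98)/(10 − 0.058·98) = 102900/1079 ≈ 95.366

CN_adj = 102900/1079 ≈ 95.366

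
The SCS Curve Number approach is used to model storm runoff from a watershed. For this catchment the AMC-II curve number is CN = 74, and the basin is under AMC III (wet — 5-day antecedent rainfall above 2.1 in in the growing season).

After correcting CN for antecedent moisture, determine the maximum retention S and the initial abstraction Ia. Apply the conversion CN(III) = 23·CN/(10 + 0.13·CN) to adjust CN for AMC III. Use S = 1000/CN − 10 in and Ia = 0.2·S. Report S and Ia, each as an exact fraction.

CN(III) from CN(II)=74: (23·74)/(10 + 0.13·74) = 85100/981 ≈ 86.748
Max retention: S = 1000/(85100/981) − 10 = 1300/851 in (≈ 1.528 in)
Ia = 0.2S: 0.2·1.528 = 0.306 in (exactly 260/851)

S = 1300/851 in ≈ 1.528 in; Ia = 260/851 in ≈ 0.306 in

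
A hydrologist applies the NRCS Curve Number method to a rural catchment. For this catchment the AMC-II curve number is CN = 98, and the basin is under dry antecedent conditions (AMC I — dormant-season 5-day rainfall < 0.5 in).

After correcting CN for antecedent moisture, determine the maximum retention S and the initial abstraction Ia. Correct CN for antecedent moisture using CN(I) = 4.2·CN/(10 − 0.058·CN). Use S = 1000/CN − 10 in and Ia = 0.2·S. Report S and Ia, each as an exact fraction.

S = 500/1029 in ≈ 0.486 in; Ia = 100/1029 in ≈ 0.097 in

Adjust CN=98 to AMC I: 4.2·98/(10 − 0.058·98) → (2058/5) ÷ (1079/250) = 102900/1079 ≈ 95.366
Retention S: 1000/CN − 10 with CN=95.366 → S = 500/1029 ≈ 0.486 in
Initial abstraction Ia = S/5 = (500/1029)/5 = 100/1029 ≈ 0.097 in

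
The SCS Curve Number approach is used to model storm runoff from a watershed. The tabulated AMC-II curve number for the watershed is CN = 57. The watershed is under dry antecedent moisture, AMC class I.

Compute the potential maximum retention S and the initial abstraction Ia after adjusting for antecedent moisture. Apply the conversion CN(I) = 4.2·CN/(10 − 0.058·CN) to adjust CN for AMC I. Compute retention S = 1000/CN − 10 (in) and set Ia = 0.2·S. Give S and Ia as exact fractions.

Dry (AMC I): CN(I) = 4.2·57/(10 − 0.058·57) = (1197/5)/(3347/500) = 119700/3347 ≈ 35.763
Retention S: 1000/CN − 10 with CN=35.763 → S = 21500/1197 ≈ 17.962 in
Ia = 0.2S: 0.2·17.962 = 3.592 in (exactly 4300/1197)

S = 21500/1197 in ≈ 17.962 in; Ia = 4300/1197 in ≈ 3.592 in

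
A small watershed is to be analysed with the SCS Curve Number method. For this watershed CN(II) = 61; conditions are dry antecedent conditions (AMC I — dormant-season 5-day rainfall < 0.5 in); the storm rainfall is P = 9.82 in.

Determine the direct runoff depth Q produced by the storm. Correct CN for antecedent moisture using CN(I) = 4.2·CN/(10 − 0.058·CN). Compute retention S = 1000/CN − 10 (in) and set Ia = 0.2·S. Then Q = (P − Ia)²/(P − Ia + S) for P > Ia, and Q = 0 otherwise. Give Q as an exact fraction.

Adjust CN=61 to AMC I: 4.2·61/(10 − 0.058·61) → (1281/5) ÷ (3231/500) = 42700/1077 ≈ 39.647
Retention S: 1000/CN − 10 with CN=39.647 → S = 6500/427 ≈ 15.222 in
Ia = 0.2S: 0.2·15.222 = 3.044 in (exactly 1300/427)
Since P=9.820 > Ia=3.044: effective rainfall P−Ia = 144657/21350 in
Runoff Q = (P−Ia)²/(P−Ia+S) = (6.776)²/(6.776+15.222) = 20925647649/10027176950 ≈ 2.087 in

Q = 20925647649/10027176950 in ≈ 2.087 in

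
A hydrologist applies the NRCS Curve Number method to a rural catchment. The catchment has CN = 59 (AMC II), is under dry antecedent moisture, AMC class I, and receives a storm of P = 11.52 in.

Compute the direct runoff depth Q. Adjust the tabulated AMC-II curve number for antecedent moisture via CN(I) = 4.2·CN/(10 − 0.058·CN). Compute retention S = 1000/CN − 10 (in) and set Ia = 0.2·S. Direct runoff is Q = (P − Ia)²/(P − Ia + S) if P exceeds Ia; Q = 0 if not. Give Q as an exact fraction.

Q = 4042797889/1484538825 in ≈ 2.723 in

Dry (AMC I): CN(I) = 4.2·59/(10 − 0.058·59) = (1239/5)/(3289/500) = 123900/3289 ≈ 37.671
Max retention: S = 1000/(123900/3289) − 10 = 20500/1239 in (≈ 16.546 in)
Ia = 0.2S: 0.2·16.546 = 3.309 in (exactly 4100/1239)
P − Ia = 11.520 − 3.309 = 254332/30975 ≈ 8.211 in (> 0, runoff occurs)
Runoff Q = (P−Ia)²/(P−Ia+S) = (8.211)²/(8.211+16.546) = 4042797889/1484538825 ≈ 2.723 in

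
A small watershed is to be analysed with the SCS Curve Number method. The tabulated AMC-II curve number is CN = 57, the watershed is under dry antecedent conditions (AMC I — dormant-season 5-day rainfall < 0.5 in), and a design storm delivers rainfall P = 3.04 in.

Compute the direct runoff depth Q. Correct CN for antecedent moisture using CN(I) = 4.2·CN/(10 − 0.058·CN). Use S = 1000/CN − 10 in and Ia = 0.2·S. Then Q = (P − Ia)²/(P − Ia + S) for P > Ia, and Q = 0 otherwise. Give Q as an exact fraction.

Q = 0 in ≈ 0.000 in

Adjust CN=57 to AMC I: 4.2·57/(10 − 0.058·57) → (1197/5) ÷ (3347/500) = 119700/3347 ≈ 35.763
Retention S: 1000/CN − 10 with CN=35.763 → S = 21500/1197 ≈ 17.962 in
Ia = 0.2·(21500/1197) = 4300/1197 in ≈ 3.592 in
P = 3.040 ≤ Ia = 3.592 in: entire storm abstracted, Q = 0.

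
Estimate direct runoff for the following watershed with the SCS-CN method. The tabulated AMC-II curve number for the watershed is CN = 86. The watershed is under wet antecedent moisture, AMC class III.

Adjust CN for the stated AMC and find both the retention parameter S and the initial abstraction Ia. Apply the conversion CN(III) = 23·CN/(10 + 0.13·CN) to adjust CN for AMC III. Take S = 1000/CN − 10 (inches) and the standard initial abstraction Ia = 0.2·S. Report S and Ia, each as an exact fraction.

Adjust CN=86 to AMC III: 23·86/(10 + 0.13·86) → 1978 ÷ (1059/50) = 98900/1059 ≈ 93.390
Max retention: S = 1000/(98900/1059) − 10 = 700/989 in (≈ 0.708 in)
Ia = 0.2S: 0.2·0.708 = 0.142 in (exactly 140/989)

S = 700/989 in ≈ 0.708 in; Ia = 140/989 in ≈ 0.142 in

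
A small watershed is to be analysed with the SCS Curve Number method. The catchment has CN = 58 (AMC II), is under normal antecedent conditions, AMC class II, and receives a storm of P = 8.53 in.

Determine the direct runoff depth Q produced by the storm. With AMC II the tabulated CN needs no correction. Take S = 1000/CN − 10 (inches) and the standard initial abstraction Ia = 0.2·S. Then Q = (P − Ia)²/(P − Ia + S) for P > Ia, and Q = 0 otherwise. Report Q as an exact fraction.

Q = 421768369/120457300 in ≈ 3.501 in

AMC II — tabulated CN = 58 applies directly.
S = 1000/58 − 10 = 210/29 in ≈ 7.241 in
Initial abstraction Ia = S/5 = (210/29)/5 = 42/29 ≈ 1.448 in
Since P=8.530 > Ia=1.448: effective rainfall P−Ia = 20537/2900 in
Runoff Q = (P−Ia)²/(P−Ia+S) = (7.082)²/(7.082+7.241) = 421768369/120457300 ≈ 3.501 in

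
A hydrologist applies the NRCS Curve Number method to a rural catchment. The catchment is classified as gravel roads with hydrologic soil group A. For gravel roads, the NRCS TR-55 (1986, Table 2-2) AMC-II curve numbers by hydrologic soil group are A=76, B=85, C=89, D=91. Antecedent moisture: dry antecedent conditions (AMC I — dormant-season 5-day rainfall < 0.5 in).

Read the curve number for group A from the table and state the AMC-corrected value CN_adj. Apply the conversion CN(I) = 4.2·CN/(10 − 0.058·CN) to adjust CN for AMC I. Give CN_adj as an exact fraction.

NRCS table: gravel roads, soil group A → CN(II) = 76
Dry (AMC I): CN(I) = 4.2·76/(10 − 0.058·76) = (1596/5)/(699/125) = 13300/233 ≈ 57.082

CN_adj = 13300/233 ≈ 57.082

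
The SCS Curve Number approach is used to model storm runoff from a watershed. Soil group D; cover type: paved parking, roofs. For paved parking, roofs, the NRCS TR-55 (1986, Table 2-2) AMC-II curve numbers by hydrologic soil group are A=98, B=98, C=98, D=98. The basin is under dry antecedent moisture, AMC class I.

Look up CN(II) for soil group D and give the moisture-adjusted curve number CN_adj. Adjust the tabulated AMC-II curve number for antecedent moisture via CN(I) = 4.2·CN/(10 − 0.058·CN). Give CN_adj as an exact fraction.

NRCS table: paved parking, roofs, soil group D → CN(II) = 98
CN(I) from CN(II)=98: (4.2·98)/(10 − 0.058·98) = 102900/1079 ≈ 95.366

CN_adj = 102900/1079 ≈ 95.366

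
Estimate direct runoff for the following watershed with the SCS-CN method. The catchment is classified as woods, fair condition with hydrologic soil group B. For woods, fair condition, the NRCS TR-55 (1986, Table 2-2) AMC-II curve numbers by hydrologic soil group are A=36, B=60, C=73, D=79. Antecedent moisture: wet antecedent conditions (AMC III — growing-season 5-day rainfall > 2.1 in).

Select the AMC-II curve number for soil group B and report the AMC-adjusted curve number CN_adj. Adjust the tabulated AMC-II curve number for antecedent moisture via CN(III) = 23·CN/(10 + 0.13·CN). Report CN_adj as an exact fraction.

NRCS table: woods, fair condition, soil group B → CN(II) = 60
Adjust CN=60 to AMC III: 23·60/(10 + 0.13·60) → 1380 ÷ (89/5) = 6900/89 ≈ 77.528

CN_adj = 6900/89 ≈ 77.528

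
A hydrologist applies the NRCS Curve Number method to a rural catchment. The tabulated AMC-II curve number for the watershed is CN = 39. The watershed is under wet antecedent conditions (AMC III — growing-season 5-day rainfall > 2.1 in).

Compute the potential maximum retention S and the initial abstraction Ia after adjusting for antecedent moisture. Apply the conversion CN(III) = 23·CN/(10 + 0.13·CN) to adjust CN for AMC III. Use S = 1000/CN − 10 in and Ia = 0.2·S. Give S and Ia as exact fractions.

Wet (AMC III): CN(III) = 23·39/(10 + 0.13·39) = 897/(1507/100) = 89700/1507 ≈ 59.522
S = 1000/(89700/1507) − 10 = 6100/897 in ≈ 6.800 in
Ia = 0.2S: 0.2·6.800 = 1.360 in (exactly 1220/897)

S = 6100/897 in ≈ 6.800 in; Ia = 1220/897 in ≈ 1.360 in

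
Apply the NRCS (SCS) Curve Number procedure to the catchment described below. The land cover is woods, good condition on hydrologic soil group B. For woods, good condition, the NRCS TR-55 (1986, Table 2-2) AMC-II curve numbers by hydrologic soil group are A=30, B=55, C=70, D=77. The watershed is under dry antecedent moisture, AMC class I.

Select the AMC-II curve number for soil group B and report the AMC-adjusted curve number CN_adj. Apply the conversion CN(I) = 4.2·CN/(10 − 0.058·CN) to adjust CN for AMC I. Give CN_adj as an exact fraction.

NRCS table: woods, good condition, soil group B → CN(II) = 55
Dry (AMC I): CN(I) = 4.2·55/(10 − 0.058·55) = 231/(681/100) = 7700/227 ≈ 33.921

CN_adj = 7700/227 ≈ 33.921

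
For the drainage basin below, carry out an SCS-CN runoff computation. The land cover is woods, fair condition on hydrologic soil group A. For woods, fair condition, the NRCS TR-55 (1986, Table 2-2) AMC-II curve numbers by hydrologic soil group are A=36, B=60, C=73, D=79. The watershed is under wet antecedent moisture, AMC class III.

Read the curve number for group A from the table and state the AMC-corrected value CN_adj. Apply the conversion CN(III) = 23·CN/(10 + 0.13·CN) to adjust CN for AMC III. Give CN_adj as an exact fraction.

NRCS table: woods, fair condition, soil group A → CN(II) = 36
CN(III) from CN(II)=36: (23·36)/(10 + 0.13·36) = 20700/367 ≈ 56.403

CN_adj = 20700/367 ≈ 56.403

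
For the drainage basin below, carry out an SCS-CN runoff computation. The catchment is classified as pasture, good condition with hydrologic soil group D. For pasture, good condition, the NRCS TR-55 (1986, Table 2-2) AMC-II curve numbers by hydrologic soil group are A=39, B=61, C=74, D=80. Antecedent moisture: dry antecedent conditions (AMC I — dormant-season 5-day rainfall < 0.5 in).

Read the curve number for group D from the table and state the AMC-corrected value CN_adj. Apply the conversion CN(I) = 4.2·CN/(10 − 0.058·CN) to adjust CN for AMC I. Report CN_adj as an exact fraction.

CN_adj = 4200/67 ≈ 62.687

NRCS table: pasture, good condition, soil group D → CN(II) = 80
Adjust CN=80 to AMC I: 4.2·80/(10 − 0.058·80) → 336 ÷ (134/25) = 4200/67 ≈ 62.687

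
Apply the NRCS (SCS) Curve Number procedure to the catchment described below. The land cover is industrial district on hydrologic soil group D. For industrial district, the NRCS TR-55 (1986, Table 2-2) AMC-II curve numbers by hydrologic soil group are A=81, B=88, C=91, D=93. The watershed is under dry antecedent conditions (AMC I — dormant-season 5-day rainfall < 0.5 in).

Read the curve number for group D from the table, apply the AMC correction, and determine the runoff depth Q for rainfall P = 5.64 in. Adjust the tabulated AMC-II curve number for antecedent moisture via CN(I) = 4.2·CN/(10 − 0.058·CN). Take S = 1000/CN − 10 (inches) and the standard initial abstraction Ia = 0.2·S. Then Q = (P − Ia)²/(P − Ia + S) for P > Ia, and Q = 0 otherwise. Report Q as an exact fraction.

Q = 1357111921/344139525 in ≈ 3.943 in

NRCS table: industrial district, soil group D → CN(II) = 93
Adjust CN=93 to AMC I: 4.2·93/(10 − 0.058·93) → (1953/5) ÷ (2303/500) = 27900/329 ≈ 84.802
Retention S: 1000/CN − 10 with CN=84.802 → S = 500/279 ≈ 1.792 in
Ia = 0.2S: 0.2·1.792 = 0.358 in (exactly 100/279)
P − Ia = 5.640 − 0.358 = 36839/6975 ≈ 5.282 in (> 0, runoff occurs)
Q: (36839/6975)² ÷ (49339/6975) = 1357111921/344139525 in (≈ 3.943 in)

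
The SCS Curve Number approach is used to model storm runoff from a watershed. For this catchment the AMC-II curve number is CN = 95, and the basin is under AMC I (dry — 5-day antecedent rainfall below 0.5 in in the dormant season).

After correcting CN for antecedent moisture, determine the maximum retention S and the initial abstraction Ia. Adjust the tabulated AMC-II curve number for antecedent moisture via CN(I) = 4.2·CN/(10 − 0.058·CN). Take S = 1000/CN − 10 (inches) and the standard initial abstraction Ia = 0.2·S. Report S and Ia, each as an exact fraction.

S = 500/399 in ≈ 1.253 in; Ia = 100/399 in ≈ 0.251 in

Adjust CN=95 to AMC I: 4.2·95/(10 − 0.058·95) → 399 ÷ (449/100) = 39900/449 ≈ 88.864
S = 1000/(39900/449) − 10 = 500/399 in ≈ 1.253 in
Initial abstraction Ia = S/5 = (500/399)/5 = 100/399 ≈ 0.251 in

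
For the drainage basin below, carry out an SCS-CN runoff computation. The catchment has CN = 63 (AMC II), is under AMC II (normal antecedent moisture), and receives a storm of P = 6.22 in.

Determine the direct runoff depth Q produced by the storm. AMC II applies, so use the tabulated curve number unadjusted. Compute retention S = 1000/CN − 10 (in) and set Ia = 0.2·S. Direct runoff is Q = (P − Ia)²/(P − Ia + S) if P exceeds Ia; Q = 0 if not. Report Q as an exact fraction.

Q = 252587449/108337950 in ≈ 2.331 in

CN(II) = 63; AMC II needs no correction.
Max retention: S = 1000/63 − 10 = 370/63 in (≈ 5.873 in)
Ia = 0.2S: 0.2·5.873 = 1.175 in (exactly 74/63)
Since P=6.220 > Ia=1.175: effective rainfall P−Ia = 15893/3150 in
Q: (15893/3150)² ÷ (34393/3150) = 252587449/108337950 in (≈ 2.331 in)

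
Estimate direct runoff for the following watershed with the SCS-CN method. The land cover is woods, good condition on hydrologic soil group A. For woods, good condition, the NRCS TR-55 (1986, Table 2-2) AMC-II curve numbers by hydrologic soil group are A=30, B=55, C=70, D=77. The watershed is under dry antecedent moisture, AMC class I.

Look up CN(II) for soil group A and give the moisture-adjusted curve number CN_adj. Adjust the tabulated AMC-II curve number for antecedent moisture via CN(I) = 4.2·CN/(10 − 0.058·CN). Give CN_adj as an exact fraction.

CN_adj = 900/59 ≈ 15.254

NRCS table: woods, good condition, soil group A → CN(II) = 30
CN(I) from CN(II)=30: (4.2·30)/(10 − 0.058·30) = 900/59 ≈ 15.254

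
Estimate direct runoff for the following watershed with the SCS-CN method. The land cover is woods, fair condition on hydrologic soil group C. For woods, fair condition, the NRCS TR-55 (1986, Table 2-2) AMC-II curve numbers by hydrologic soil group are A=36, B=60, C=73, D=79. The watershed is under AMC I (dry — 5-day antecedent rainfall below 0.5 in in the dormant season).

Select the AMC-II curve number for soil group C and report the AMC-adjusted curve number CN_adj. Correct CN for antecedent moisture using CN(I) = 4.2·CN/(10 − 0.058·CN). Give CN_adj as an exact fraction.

NRCS table: woods, fair condition, soil group C → CN(II) = 73
Dry (AMC I): CN(I) = 4.2·73/(10 − 0.058·73) = (1533/5)/(2883/500) = 51100/961 ≈ 53.174

CN_adj = 51100/961 ≈ 53.174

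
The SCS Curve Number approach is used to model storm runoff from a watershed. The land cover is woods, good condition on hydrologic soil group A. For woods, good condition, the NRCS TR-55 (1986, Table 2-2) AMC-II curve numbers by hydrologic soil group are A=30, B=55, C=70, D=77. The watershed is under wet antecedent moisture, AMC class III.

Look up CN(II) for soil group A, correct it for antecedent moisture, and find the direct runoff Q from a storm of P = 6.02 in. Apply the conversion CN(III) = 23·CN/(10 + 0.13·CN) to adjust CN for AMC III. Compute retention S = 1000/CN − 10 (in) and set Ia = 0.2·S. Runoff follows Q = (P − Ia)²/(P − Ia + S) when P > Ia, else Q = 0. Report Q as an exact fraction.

Q = 27083623/24036150 in ≈ 1.127 in

NRCS table: woods, good condition, soil group A → CN(II) = 30
Wet (AMC III): CN(III) = 23·30/(10 + 0.13·30) = 690/(139/10) = 6900/139 ≈ 49.640
S = 1000/(6900/139) − 10 = 700/69 in ≈ 10.145 in
Ia = 0.2·(700/69) = 140/69 in ≈ 2.029 in
P − Ia = 6.020 − 2.029 = 13769/3450 ≈ 3.991 in (> 0, runoff occurs)
Runoff Q = (P−Ia)²/(P−Ia+S) = (3.991)²/(3.991+10.145) = 27083623/24036150 ≈ 1.127 in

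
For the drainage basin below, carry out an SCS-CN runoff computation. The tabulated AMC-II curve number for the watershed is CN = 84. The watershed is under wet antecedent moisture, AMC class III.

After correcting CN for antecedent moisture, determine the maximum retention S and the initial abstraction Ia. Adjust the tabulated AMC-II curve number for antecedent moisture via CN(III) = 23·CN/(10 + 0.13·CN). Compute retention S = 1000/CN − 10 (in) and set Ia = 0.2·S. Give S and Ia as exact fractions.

S = 400/483 in ≈ 0.828 in; Ia = 80/483 in ≈ 0.166 in

Wet (AMC III): CN(III) = 23·84/(10 + 0.13·84) = 1932/(523/25) = 48300/523 ≈ 92.352
S = 1000/(48300/523) − 10 = 400/483 in ≈ 0.828 in
Ia = 0.2·(400/483) = 80/483 in ≈ 0.166 in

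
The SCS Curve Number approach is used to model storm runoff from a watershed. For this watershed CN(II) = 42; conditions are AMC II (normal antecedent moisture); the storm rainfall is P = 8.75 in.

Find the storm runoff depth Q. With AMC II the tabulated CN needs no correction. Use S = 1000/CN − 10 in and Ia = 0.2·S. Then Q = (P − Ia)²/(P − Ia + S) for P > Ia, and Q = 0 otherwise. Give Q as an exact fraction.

Average conditions: CN = 42 (no AMC adjustment).
S = 1000/42 − 10 = 290/21 in ≈ 13.810 in
Initial abstraction Ia = S/5 = (290/21)/5 = 58/21 ≈ 2.762 in
P − Ia = 8.750 − 2.762 = 503/84 ≈ 5.988 in (> 0, runoff occurs)
Q: (503/84)² ÷ (1663/84) = 253009/139692 in (≈ 1.811 in)

Q = 253009/139692 in ≈ 1.811 in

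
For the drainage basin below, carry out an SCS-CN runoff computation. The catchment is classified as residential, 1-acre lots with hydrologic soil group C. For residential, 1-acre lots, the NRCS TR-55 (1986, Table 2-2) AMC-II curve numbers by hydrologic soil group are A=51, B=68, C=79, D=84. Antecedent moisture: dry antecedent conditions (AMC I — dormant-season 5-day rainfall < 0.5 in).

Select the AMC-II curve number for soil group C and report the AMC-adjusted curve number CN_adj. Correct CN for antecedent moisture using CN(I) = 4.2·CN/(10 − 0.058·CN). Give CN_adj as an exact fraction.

CN_adj = 7900/129 ≈ 61.240

NRCS table: residential, 1-acre lots, soil group C → CN(II) = 79
CN(I) from CN(II)=79: (4.2·79)/(10 − 0.058·79) = 7900/129 ≈ 61.240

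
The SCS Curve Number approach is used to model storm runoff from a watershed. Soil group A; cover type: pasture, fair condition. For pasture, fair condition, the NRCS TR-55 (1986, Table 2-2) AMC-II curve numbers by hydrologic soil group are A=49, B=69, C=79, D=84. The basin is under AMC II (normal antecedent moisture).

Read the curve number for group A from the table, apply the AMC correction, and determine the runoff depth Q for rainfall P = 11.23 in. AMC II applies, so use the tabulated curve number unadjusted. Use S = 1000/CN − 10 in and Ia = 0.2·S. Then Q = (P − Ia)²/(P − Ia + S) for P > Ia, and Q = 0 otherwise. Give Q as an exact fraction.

Q = 2009459929/469552300 in ≈ 4.280 in

NRCS table: pasture, fair condition, soil group A → CN(II) = 49
AMC II — tabulated CN = 49 applies directly.
Retention S: 1000/CN − 10 with CN=49.000 → S = 510/49 ≈ 10.408 in
Ia = 0.2·(510/49) = 102/49 in ≈ 2.082 in
P − Ia = 11.230 − 2.082 = 44827/4900 ≈ 9.148 in (> 0, runoff occurs)
Q = (44827/4900)²/((44827/4900) + 510/49) = (2009459929/24010000)/(95827/4900) = 2009459929/469552300 in ≈ 4.280 in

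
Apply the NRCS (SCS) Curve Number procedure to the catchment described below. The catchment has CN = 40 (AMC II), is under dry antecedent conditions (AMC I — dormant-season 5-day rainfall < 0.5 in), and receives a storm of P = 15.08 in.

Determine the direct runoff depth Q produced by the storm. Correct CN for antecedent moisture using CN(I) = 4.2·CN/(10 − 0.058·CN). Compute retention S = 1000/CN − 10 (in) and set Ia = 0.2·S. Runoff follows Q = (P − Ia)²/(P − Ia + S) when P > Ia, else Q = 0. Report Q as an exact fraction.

Dry (AMC I): CN(I) = 4.2·40/(10 − 0.058·40) = 168/(192/25) = 175/8 ≈ 21.875
Retention S: 1000/CN − 10 with CN=21.875 → S = 250/7 ≈ 35.714 in
Initial abstraction Ia = S/5 = (250/7)/5 = 50/7 ≈ 7.143 in
Since P=15.080 > Ia=7.143: effective rainfall P−Ia = 1389/175 in
Q: (1389/175)² ÷ (7639/175) = 1929321/1336825 in (≈ 1.443 in)

Q = 1929321/1336825 in ≈ 1.443 in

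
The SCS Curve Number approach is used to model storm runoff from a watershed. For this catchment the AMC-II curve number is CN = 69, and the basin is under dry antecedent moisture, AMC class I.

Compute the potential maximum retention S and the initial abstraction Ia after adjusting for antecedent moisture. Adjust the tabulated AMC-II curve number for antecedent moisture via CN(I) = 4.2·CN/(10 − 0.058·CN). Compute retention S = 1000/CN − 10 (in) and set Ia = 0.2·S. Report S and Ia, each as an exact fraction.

CN(I) from CN(II)=69: (4.2·69)/(10 − 0.058·69) = 144900/2999 ≈ 48.316
S = 1000/(144900/2999) − 10 = 15500/1449 in ≈ 10.697 in
Ia = 0.2S: 0.2·10.697 = 2.139 in (exactly 3100/1449)

S = 15500/1449 in ≈ 10.697 in; Ia = 3100/1449 in ≈ 2.139 in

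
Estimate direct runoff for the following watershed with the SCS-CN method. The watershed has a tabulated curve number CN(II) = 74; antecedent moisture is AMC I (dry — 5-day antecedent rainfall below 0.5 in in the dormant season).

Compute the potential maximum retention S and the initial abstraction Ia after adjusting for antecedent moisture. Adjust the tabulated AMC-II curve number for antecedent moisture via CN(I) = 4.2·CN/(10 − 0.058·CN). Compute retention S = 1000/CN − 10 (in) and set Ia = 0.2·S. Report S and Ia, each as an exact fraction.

S = 6500/777 in ≈ 8.366 in; Ia = 1300/777 in ≈ 1.673 in

CN(I) from CN(II)=74: (4.2·74)/(10 − 0.058·74) = 77700/1427 ≈ 54.450
Max retention: S = 1000/(77700/1427) − 10 = 6500/777 in (≈ 8.366 in)
Initial abstraction Ia = S/5 = (6500/777)/5 = 1300/777 ≈ 1.673 in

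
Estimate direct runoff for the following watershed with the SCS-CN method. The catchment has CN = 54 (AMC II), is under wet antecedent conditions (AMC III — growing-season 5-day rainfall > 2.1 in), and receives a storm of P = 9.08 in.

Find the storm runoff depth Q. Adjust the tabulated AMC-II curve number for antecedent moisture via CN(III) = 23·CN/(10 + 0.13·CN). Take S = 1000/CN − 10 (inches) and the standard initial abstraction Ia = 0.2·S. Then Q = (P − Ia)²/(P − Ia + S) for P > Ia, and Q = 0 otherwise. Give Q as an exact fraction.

CN(III) from CN(II)=54: (23·54)/(10 + 0.13·54) = 2700/37 ≈ 72.973
S = 1000/(2700/37) − 10 = 100/27 in ≈ 3.704 in
Ia = 0.2·(100/27) = 20/27 in ≈ 0.741 in
P − Ia = 9.080 − 0.741 = 5629/675 ≈ 8.339 in (> 0, runoff occurs)
Q = (5629/675)²/((5629/675) + 100/27) = (31685641/455625)/(8129/675) = 31685641/5487075 in ≈ 5.775 in

Q = 31685641/5487075 in ≈ 5.775 in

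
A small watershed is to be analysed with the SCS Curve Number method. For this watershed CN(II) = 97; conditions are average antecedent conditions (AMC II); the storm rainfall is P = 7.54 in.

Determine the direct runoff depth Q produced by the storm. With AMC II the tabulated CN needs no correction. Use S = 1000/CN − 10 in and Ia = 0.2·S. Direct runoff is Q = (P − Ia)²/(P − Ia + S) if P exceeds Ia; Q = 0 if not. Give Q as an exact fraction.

Q = 1315440361/183179650 in ≈ 7.181 in

AMC II — tabulated CN = 97 applies directly.
Max retention: S = 1000/97 − 10 = 30/97 in (≈ 0.309 in)
Ia = 0.2S: 0.2·0.309 = 0.062 in (exactly 6/97)
P − Ia = 7.540 − 0.062 = 36269/4850 ≈ 7.478 in (> 0, runoff occurs)
Runoff Q = (P−Ia)²/(P−Ia+S) = (7.478)²/(7.478+0.309) = 1315440361/183179650 ≈ 7.181 in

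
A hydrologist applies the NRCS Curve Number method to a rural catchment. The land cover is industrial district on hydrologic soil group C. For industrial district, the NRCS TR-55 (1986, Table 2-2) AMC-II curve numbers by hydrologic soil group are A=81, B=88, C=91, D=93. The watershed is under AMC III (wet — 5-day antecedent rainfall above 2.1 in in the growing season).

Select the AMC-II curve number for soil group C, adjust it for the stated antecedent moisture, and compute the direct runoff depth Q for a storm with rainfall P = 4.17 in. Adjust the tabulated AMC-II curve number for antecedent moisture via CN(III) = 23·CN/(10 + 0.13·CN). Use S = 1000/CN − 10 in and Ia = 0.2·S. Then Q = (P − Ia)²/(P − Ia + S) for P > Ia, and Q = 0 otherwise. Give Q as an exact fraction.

NRCS table: industrial district, soil group C → CN(II) = 91
Wet (AMC III): CN(III) = 23·91/(10 + 0.13·91) = 2093/(2183/100) = 209300/2183 ≈ 95.877
Retention S: 1000/CN − 10 with CN=95.877 → S = 900/2093 ≈ 0.430 in
Ia = 0.2·(900/2093) = 180/2093 in ≈ 0.086 in
Since P=4.170 > Ia=0.086: effective rainfall P−Ia = 854781/209300 in
Runoff Q = (P−Ia)²/(P−Ia+S) = (4.084)²/(4.084+0.430) = 243550185987/65914221100 ≈ 3.695 in

Q = 243550185987/65914221100 in ≈ 3.695 in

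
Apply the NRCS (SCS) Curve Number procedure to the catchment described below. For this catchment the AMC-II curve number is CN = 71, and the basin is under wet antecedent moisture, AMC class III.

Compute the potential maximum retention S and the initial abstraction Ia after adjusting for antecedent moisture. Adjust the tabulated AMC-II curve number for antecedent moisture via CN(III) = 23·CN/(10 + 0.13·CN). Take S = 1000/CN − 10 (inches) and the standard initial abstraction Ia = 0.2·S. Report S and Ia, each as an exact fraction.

CN(III) from CN(II)=71: (23·71)/(10 + 0.13·71) = 163300/1923 ≈ 84.919
Retention S: 1000/CN − 10 with CN=84.919 → S = 2900/1633 ≈ 1.776 in
Initial abstraction Ia = S/5 = (2900/1633)/5 = 580/1633 ≈ 0.355 in

S = 2900/1633 in ≈ 1.776 in; Ia = 580/1633 in ≈ 0.355 in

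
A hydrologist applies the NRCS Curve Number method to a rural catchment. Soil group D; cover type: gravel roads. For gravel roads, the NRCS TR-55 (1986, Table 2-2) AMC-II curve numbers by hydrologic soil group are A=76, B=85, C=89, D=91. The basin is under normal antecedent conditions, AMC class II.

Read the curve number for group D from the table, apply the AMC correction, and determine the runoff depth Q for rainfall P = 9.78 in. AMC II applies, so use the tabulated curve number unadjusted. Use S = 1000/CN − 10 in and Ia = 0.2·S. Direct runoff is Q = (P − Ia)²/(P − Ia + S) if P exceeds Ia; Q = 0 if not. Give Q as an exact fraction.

NRCS table: gravel roads, soil group D → CN(II) = 91
Average conditions: CN = 91 (no AMC adjustment).
S = 1000/91 − 10 = 90/91 in ≈ 0.989 in
Ia = 0.2·(90/91) = 18/91 in ≈ 0.198 in
Excess rainfall: 9.780 − 0.198 = 9.582 in; P > Ia so Q > 0
Q: (43599/4550)² ÷ (48099/4550) = 633624267/72950150 in (≈ 8.686 in)

Q = 633624267/72950150 in ≈ 8.686 in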